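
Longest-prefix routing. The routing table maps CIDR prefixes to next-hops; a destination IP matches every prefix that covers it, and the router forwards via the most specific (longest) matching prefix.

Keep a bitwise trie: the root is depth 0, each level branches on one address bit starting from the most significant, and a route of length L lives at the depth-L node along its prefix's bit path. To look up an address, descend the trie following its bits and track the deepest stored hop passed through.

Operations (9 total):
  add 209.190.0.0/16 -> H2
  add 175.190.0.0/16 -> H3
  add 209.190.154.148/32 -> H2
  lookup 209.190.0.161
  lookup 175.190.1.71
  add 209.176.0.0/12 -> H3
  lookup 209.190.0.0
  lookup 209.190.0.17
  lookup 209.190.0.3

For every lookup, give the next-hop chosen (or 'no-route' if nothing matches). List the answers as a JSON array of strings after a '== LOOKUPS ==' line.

Apply in order:
  + 209.190.0.0/16 (H2) depth=16
  + 175.190.0.0/16 (H3) depth=16
  + 209.190.154.148/32 (H2) depth=32
  ? 209.190.0.161  path d0:-→d1:-→d2:-→d3:-→d4:-→d5:-→d6:-→d7:-→d8:-→d9:-→d10:-→d11:-→d12:-→d13:-→d14:-→d15:-→d16:H2  best=H2
  ? 175.190.1.71  path d0:-→d1:-→d2:-→d3:-→d4:-→d5:-→d6:-→d7:-→d8:-→d9:-→d10:-→d11:-→d12:-→d13:-→d14:-→d15:-→d16:H3  best=H3
  + 209.176.0.0/12 (H3) depth=12
  ? 209.190.0.0  path d0:-→d1:-→d2:-→d3:-→d4:-→d5:-→d6:-→d7:-→d8:-→d9:-→d10:-→d11:-→d12:H3→d13:-→d14:-→d15:-→d16:H2  best=H2
  ? 209.190.0.17  path d0:-→d1:-→d2:-→d3:-→d4:-→d5:-→d6:-→d7:-→d8:-→d9:-→d10:-→d11:-→d12:H3→d13:-→d14:-→d15:-→d16:H2  best=H2
  ? 209.190.0.3  path d0:-→d1:-→d2:-→d3:-→d4:-→d5:-→d6:-→d7:-→d8:-→d9:-→d10:-→d11:-→d12:H3→d13:-→d14:-→d15:-→d16:H2  best=H2

== LOOKUPS ==
["H2","H3","H2","H2","H2"]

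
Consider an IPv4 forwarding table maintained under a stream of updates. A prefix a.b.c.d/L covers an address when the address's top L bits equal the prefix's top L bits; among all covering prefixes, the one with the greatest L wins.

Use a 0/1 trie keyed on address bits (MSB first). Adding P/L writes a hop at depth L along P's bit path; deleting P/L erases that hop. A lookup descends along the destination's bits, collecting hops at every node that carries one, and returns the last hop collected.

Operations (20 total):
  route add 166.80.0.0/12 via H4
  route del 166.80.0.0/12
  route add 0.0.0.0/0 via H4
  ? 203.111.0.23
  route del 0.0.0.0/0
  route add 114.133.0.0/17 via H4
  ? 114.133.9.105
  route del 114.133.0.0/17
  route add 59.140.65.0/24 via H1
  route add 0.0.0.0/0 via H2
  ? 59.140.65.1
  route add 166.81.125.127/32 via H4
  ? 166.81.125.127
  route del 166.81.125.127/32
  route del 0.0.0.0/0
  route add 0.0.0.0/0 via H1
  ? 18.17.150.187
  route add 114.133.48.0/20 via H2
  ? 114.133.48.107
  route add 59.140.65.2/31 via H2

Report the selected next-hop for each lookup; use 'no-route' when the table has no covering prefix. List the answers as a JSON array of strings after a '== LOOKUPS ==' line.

Process each operation:
  add 166.80.0.0/12 -> H4 at depth 12
  del 166.80.0.0/12 (clear depth 12)
  add 0.0.0.0/0 -> H4 at depth 0
  ? 203.111.0.23  path d0:H4→d1:-  best=H4
  del 0.0.0.0/0 (clear depth 0)
  add 114.133.0.0/17 -> H4 at depth 17
  ? 114.133.9.105  path d0:-→d1:-→d2:-→d3:-→d4:-→d5:-→d6:-→d7:-→d8:-→d9:-→d10:-→d11:-→d12:-→d13:-→d14:-→d15:-→d16:-→d17:H4  best=H4
  del 114.133.0.0/17 (clear depth 17)
  add 59.140.65.0/24 -> H1 at depth 24
  add 0.0.0.0/0 -> H2 at depth 0
  ? 59.140.65.1  path d0:H2→d1:-→d2:-→d3:-→d4:-→d5:-→d6:-→d7:-→d8:-→d9:-→d10:-→d11:-→d12:-→d13:-→d14:-→d15:-→d16:-→d17:-→d18:-→d19:-→d20:-→d21:-→d22:-→d23:-→d24:H1  best=H1
  add 166.81.125.127/32 -> H4 at depth 32
  ? 166.81.125.127  path d0:H2→d1:-→d2:-→d3:-→d4:-→d5:-→d6:-→d7:-→d8:-→d9:-→d10:-→d11:-→d12:-→d13:-→d14:-→d15:-→d16:-→d17:-→d18:-→d19:-→d20:-→d21:-→d22:-→d23:-→d24:-→d25:-→d26:-→d27:-→d28:-→d29:-→d30:-→d31:-→d32:H4  best=H4
  del 166.81.125.127/32 (clear depth 32)
  del 0.0.0.0/0 (clear depth 0)
  add 0.0.0.0/0 -> H1 at depth 0
  ? 18.17.150.187  path d0:H1→d1:-→d2:-  best=H1
  add 114.133.48.0/20 -> H2 at depth 20
  ? 114.133.48.107  path d0:H1→d1:-→d2:-→d3:-→d4:-→d5:-→d6:-→d7:-→d8:-→d9:-→d10:-→d11:-→d12:-→d13:-→d14:-→d15:-→d16:-→d17:-→d18:-→d19:-→d20:H2  best=H2
  add 59.140.65.2/31 -> H2 at depth 31

== LOOKUPS ==
["H4","H4","H1","H4","H1","H2"]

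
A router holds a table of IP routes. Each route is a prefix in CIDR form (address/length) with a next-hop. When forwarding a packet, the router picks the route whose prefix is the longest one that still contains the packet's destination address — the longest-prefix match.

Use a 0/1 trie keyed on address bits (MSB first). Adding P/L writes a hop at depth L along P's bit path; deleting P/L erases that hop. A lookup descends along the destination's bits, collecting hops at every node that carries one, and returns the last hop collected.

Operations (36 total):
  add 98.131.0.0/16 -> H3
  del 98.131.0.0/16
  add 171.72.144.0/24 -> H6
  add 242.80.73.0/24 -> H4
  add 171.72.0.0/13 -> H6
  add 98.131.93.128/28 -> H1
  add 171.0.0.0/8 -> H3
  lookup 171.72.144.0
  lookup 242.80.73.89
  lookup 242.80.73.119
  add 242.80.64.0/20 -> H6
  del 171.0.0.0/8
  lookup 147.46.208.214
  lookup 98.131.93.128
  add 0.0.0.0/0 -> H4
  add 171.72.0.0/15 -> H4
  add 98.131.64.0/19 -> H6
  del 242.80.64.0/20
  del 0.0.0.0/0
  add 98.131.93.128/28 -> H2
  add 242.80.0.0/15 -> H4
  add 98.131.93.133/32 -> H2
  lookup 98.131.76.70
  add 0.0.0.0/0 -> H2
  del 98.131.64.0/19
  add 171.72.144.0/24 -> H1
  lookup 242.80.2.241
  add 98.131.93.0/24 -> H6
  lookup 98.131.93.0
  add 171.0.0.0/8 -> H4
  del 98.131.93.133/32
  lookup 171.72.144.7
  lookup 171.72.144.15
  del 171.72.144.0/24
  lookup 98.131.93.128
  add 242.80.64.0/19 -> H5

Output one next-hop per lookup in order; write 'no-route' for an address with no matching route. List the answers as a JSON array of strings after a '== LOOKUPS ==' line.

Process each operation:
  + 98.131.0.0/16 (H3) depth=16
  del 98.131.0.0/16 (clear depth 16)
  + 171.72.144.0/24 (H6) depth=24
  + 242.80.73.0/24 (H4) depth=24
  + 171.72.0.0/13 (H6) depth=13
  + 98.131.93.128/28 (H1) depth=28
  + 171.0.0.0/8 (H3) depth=8
  Q 171.72.144.0: descend 101010110100100010010000 ; hops seen [H3,H6,H6] ; pick H6
  Q 242.80.73.89: descend 111100100101000001001001 ; hops seen [H4] ; pick H4
  Q 242.80.73.119: descend 111100100101000001001001 ; hops seen [H4] ; pick H4
  + 242.80.64.0/20 (H6) depth=20
  del 171.0.0.0/8 (clear depth 8)
  Q 147.46.208.214: descend 10 ; hops seen [∅] ; pick no-route
  Q 98.131.93.128: descend 0110001010000011010111011000 ; hops seen [H1] ; pick H1
  + 0.0.0.0/0 (H4) depth=0
  + 171.72.0.0/15 (H4) depth=15
  + 98.131.64.0/19 (H6) depth=19
  del 242.80.64.0/20 (clear depth 20)
  del 0.0.0.0/0 (clear depth 0)
  + 98.131.93.128/28 (H2) depth=28
  + 242.80.0.0/15 (H4) depth=15
  + 98.131.93.133/32 (H2) depth=32
  Q 98.131.76.70: descend 0110001010000011010 ; hops seen [H6] ; pick H6
  + 0.0.0.0/0 (H2) depth=0
  del 98.131.64.0/19 (clear depth 19)
  + 171.72.144.0/24 (H1) depth=24
  Q 242.80.2.241: descend 11110010010100000 ; hops seen [H2,H4] ; pick H4
  + 98.131.93.0/24 (H6) depth=24
  Q 98.131.93.0: descend 011000101000001101011101 ; hops seen [H2,H6] ; pick H6
  + 171.0.0.0/8 (H4) depth=8
  del 98.131.93.133/32 (clear depth 32)
  Q 171.72.144.7: descend 101010110100100010010000 ; hops seen [H2,H4,H6,H4,H1] ; pick H1
  Q 171.72.144.15: descend 101010110100100010010000 ; hops seen [H2,H4,H6,H4,H1] ; pick H1
  del 171.72.144.0/24 (clear depth 24)
  Q 98.131.93.128: descend 01100010100000110101110110000 ; hops seen [H2,H6,H2] ; pick H2
  + 242.80.64.0/19 (H5) depth=19

== LOOKUPS ==
["H6","H4","H4","no-route","H1","H6","H4","H6","H1","H1","H2"]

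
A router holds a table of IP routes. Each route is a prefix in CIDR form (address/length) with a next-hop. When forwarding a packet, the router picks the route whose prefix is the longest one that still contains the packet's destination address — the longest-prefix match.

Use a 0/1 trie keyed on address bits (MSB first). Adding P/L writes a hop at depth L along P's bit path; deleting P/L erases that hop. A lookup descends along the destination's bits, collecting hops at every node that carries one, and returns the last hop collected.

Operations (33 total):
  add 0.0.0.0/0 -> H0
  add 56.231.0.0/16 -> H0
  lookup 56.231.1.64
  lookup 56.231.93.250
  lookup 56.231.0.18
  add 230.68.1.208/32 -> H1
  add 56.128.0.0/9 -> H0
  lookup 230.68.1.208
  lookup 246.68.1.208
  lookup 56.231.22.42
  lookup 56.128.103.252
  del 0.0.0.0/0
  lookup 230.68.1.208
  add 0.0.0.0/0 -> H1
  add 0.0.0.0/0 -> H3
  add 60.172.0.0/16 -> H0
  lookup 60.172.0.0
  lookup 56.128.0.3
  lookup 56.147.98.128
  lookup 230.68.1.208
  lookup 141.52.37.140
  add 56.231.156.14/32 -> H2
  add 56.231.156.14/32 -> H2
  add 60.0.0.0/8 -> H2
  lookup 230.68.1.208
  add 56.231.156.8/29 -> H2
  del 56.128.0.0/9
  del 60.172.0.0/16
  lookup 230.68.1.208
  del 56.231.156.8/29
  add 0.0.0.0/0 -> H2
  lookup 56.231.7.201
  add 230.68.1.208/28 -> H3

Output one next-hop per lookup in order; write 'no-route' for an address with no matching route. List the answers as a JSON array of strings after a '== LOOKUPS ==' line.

Trace:
  + 0.0.0.0/0 (H0) depth=0
  + 56.231.0.0/16 (H0) depth=16
  Q 56.231.1.64: descend 0011100011100111 ; hops seen [H0,H0] ; pick H0
  Q 56.231.93.250: descend 0011100011100111 ; hops seen [H0,H0] ; pick H0
  Q 56.231.0.18: descend 0011100011100111 ; hops seen [H0,H0] ; pick H0
  + 230.68.1.208/32 (H1) depth=32
  + 56.128.0.0/9 (H0) depth=9
  Q 230.68.1.208: descend 11100110010001000000000111010000 ; hops seen [H0,H1] ; pick H1
  Q 246.68.1.208: descend 111 ; hops seen [H0] ; pick H0
  Q 56.231.22.42: descend 0011100011100111 ; hops seen [H0,H0,H0] ; pick H0
  Q 56.128.103.252: descend 001110001 ; hops seen [H0,H0] ; pick H0
  - 0.0.0.0/0 clear@0
  Q 230.68.1.208: descend 11100110010001000000000111010000 ; hops seen [H1] ; pick H1
  + 0.0.0.0/0 (H1) depth=0
  + 0.0.0.0/0 (H3) depth=0
  + 60.172.0.0/16 (H0) depth=16
  Q 60.172.0.0: descend 0011110010101100 ; hops seen [H3,H0] ; pick H0
  Q 56.128.0.3: descend 001110001 ; hops seen [H3,H0] ; pick H0
  Q 56.147.98.128: descend 001110001 ; hops seen [H3,H0] ; pick H0
  Q 230.68.1.208: descend 11100110010001000000000111010000 ; hops seen [H3,H1] ; pick H1
  Q 141.52.37.140: descend 1 ; hops seen [H3] ; pick H3
  + 56.231.156.14/32 (H2) depth=32
  + 56.231.156.14/32 (H2) depth=32
  + 60.0.0.0/8 (H2) depth=8
  Q 230.68.1.208: descend 11100110010001000000000111010000 ; hops seen [H3,H1] ; pick H1
  + 56.231.156.8/29 (H2) depth=29
  - 56.128.0.0/9 clear@9
  - 60.172.0.0/16 clear@16
  Q 230.68.1.208: descend 11100110010001000000000111010000 ; hops seen [H3,H1] ; pick H1
  - 56.231.156.8/29 clear@29
  + 0.0.0.0/0 (H2) depth=0
  Q 56.231.7.201: descend 0011100011100111 ; hops seen [H2,H0] ; pick H0
  + 230.68.1.208/28 (H3) depth=28

== LOOKUPS ==
["H0","H0","H0","H1","H0","H0","H0","H1","H0","H0","H0","H1","H3","H1","H1","H0"]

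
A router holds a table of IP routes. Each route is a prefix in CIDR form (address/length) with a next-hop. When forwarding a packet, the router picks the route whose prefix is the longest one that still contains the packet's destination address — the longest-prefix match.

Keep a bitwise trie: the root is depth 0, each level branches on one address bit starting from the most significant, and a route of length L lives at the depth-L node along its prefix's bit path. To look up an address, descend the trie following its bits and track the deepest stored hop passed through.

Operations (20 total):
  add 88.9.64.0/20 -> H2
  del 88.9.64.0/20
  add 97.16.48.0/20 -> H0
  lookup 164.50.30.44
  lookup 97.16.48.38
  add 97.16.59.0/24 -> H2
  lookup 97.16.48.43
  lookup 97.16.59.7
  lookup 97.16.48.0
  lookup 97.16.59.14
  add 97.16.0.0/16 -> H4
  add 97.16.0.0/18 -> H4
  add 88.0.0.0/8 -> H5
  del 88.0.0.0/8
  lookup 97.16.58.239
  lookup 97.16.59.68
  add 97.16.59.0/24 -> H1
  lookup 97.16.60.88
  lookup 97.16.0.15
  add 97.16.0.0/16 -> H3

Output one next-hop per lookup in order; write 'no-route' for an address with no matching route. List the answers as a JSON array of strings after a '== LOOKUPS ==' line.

Apply in order:
  add 88.9.64.0/20 -> H2 at depth 20
  - 88.9.64.0/20 clear@20
  add 97.16.48.0/20 -> H0 at depth 20
  Q 164.50.30.44: descend ε ; hops seen [∅] ; pick no-route
  Q 97.16.48.38: descend 01100001000100000011 ; hops seen [H0] ; pick H0
  add 97.16.59.0/24 -> H2 at depth 24
  Q 97.16.48.43: descend 01100001000100000011 ; hops seen [H0] ; pick H0
  Q 97.16.59.7: descend 011000010001000000111011 ; hops seen [H0,H2] ; pick H2
  Q 97.16.48.0: descend 01100001000100000011 ; hops seen [H0] ; pick H0
  Q 97.16.59.14: descend 011000010001000000111011 ; hops seen [H0,H2] ; pick H2
  add 97.16.0.0/16 -> H4 at depth 16
  add 97.16.0.0/18 -> H4 at depth 18
  add 88.0.0.0/8 -> H5 at depth 8
  - 88.0.0.0/8 clear@8
  Q 97.16.58.239: descend 01100001000100000011101 ; hops seen [H4,H4,H0] ; pick H0
  Q 97.16.59.68: descend 011000010001000000111011 ; hops seen [H4,H4,H0,H2] ; pick H2
  add 97.16.59.0/24 -> H1 at depth 24
  Q 97.16.60.88: descend 011000010001000000111 ; hops seen [H4,H4,H0] ; pick H0
  Q 97.16.0.15: descend 011000010001000000 ; hops seen [H4,H4] ; pick H4
  add 97.16.0.0/16 -> H3 at depth 16

== LOOKUPS ==
["no-route","H0","H0","H2","H0","H2","H0","H2","H0","H4"]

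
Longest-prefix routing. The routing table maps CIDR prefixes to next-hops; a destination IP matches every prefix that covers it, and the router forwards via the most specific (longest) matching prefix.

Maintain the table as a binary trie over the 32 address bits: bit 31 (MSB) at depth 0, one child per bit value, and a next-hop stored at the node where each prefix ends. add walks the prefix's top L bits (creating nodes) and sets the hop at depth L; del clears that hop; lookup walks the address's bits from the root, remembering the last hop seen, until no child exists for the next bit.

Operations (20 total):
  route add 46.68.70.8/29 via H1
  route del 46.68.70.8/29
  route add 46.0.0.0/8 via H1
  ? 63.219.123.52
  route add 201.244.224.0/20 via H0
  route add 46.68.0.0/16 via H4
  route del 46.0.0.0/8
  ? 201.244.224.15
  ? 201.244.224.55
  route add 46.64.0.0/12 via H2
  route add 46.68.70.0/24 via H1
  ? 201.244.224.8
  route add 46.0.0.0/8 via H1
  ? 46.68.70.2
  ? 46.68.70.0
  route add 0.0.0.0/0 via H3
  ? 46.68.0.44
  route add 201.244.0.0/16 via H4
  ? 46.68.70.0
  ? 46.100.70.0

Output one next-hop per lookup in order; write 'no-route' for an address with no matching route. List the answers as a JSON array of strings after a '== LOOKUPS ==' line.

Trace:
  add 46.68.70.8/29 -> H1 at depth 29
  - 46.68.70.8/29 clear@29
  add 46.0.0.0/8 -> H1 at depth 8
  lookup 63.219.123.52: bits 001 walk d0:-→d1:-→d2:-→d3:- -> no-route
  add 201.244.224.0/20 -> H0 at depth 20
  add 46.68.0.0/16 -> H4 at depth 16
  - 46.0.0.0/8 clear@8
  lookup 201.244.224.15: bits 11001001111101001110 walk d0:-→d1:-→d2:-→d3:-→d4:-→d5:-→d6:-→d7:-→d8:-→d9:-→d10:-→d11:-→d12:-→d13:-→d14:-→d15:-→d16:-→d17:-→d18:-→d19:-→d20:H0 -> H0
  lookup 201.244.224.55: bits 11001001111101001110 walk d0:-→d1:-→d2:-→d3:-→d4:-→d5:-→d6:-→d7:-→d8:-→d9:-→d10:-→d11:-→d12:-→d13:-→d14:-→d15:-→d16:-→d17:-→d18:-→d19:-→d20:H0 -> H0
  add 46.64.0.0/12 -> H2 at depth 12
  add 46.68.70.0/24 -> H1 at depth 24
  lookup 201.244.224.8: bits 11001001111101001110 walk d0:-→d1:-→d2:-→d3:-→d4:-→d5:-→d6:-→d7:-→d8:-→d9:-→d10:-→d11:-→d12:-→d13:-→d14:-→d15:-→d16:-→d17:-→d18:-→d19:-→d20:H0 -> H0
  add 46.0.0.0/8 -> H1 at depth 8
  lookup 46.68.70.2: bits 0010111001000100010001100000 walk d0:-→d1:-→d2:-→d3:-→d4:-→d5:-→d6:-→d7:-→d8:H1→d9:-→d10:-→d11:-→d12:H2→d13:-→d14:-→d15:-→d16:H4→d17:-→d18:-→d19:-→d20:-→d21:-→d22:-→d23:-→d24:H1→d25:-→d26:-→d27:-→d28:- -> H1
  lookup 46.68.70.0: bits 0010111001000100010001100000 walk d0:-→d1:-→d2:-→d3:-→d4:-→d5:-→d6:-→d7:-→d8:H1→d9:-→d10:-→d11:-→d12:H2→d13:-→d14:-→d15:-→d16:H4→d17:-→d18:-→d19:-→d20:-→d21:-→d22:-→d23:-→d24:H1→d25:-→d26:-→d27:-→d28:- -> H1
  add 0.0.0.0/0 -> H3 at depth 0
  lookup 46.68.0.44: bits 00101110010001000 walk d0:H3→d1:-→d2:-→d3:-→d4:-→d5:-→d6:-→d7:-→d8:H1→d9:-→d10:-→d11:-→d12:H2→d13:-→d14:-→d15:-→d16:H4→d17:- -> H4
  add 201.244.0.0/16 -> H4 at depth 16
  lookup 46.68.70.0: bits 0010111001000100010001100000 walk d0:H3→d1:-→d2:-→d3:-→d4:-→d5:-→d6:-→d7:-→d8:H1→d9:-→d10:-→d11:-→d12:H2→d13:-→d14:-→d15:-→d16:H4→d17:-→d18:-→d19:-→d20:-→d21:-→d22:-→d23:-→d24:H1→d25:-→d26:-→d27:-→d28:- -> H1
  lookup 46.100.70.0: bits 0010111001 walk d0:H3→d1:-→d2:-→d3:-→d4:-→d5:-→d6:-→d7:-→d8:H1→d9:-→d10:- -> H1

== LOOKUPS ==
["no-route","H0","H0","H0","H1","H1","H4","H1","H1"]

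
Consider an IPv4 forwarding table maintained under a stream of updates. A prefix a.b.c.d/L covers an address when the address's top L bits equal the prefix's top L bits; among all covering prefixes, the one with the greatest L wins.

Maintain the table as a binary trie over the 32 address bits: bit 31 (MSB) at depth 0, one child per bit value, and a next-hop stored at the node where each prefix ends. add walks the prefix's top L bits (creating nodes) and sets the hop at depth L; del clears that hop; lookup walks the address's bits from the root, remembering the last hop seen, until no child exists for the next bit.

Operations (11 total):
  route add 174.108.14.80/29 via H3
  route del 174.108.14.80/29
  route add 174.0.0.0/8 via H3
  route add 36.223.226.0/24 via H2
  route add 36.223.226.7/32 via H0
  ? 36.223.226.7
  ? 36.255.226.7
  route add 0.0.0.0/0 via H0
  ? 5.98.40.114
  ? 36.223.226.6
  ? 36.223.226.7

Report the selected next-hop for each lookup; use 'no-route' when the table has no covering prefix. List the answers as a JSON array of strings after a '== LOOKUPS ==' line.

Apply in order:
  add 174.108.14.80/29 -> H3 at depth 29
  del 174.108.14.80/29 (clear depth 29)
  add 174.0.0.0/8 -> H3 at depth 8
  add 36.223.226.0/24 -> H2 at depth 24
  add 36.223.226.7/32 -> H0 at depth 32
  Q 36.223.226.7: descend 00100100110111111110001000000111 ; hops seen [H2,H0] ; pick H0
  Q 36.255.226.7: descend 0010010011 ; hops seen [∅] ; pick no-route
  add 0.0.0.0/0 -> H0 at depth 0
  Q 5.98.40.114: descend 00 ; hops seen [H0] ; pick H0
  Q 36.223.226.6: descend 0010010011011111111000100000011 ; hops seen [H0,H2] ; pick H2
  Q 36.223.226.7: descend 00100100110111111110001000000111 ; hops seen [H0,H2,H0] ; pick H0

== LOOKUPS ==
["H0","no-route","H0","H2","H0"]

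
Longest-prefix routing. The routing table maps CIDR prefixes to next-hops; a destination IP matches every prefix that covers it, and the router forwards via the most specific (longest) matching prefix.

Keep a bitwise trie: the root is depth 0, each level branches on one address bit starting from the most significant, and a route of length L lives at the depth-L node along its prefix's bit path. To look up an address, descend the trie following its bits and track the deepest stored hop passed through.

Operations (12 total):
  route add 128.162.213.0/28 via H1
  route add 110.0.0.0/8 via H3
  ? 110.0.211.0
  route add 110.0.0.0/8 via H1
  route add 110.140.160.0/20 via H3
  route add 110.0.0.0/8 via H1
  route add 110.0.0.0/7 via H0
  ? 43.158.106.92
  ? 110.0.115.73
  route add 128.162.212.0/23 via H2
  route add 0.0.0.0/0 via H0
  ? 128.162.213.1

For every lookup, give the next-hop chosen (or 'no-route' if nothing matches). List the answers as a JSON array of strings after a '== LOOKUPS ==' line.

Process each operation:
  + 128.162.213.0/28 (H1) depth=28
  + 110.0.0.0/8 (H3) depth=8
  lookup 110.0.211.0: bits 01101110 walk d0:-→d1:-→d2:-→d3:-→d4:-→d5:-→d6:-→d7:-→d8:H3 -> H3
  + 110.0.0.0/8 (H1) depth=8
  + 110.140.160.0/20 (H3) depth=20
  + 110.0.0.0/8 (H1) depth=8
  + 110.0.0.0/7 (H0) depth=7
  lookup 43.158.106.92: bits 0 walk d0:-→d1:- -> no-route
  lookup 110.0.115.73: bits 01101110 walk d0:-→d1:-→d2:-→d3:-→d4:-→d5:-→d6:-→d7:H0→d8:H1 -> H1
  + 128.162.212.0/23 (H2) depth=23
  + 0.0.0.0/0 (H0) depth=0
  lookup 128.162.213.1: bits 1000000010100010110101010000 walk d0:H0→d1:-→d2:-→d3:-→d4:-→d5:-→d6:-→d7:-→d8:-→d9:-→d10:-→d11:-→d12:-→d13:-→d14:-→d15:-→d16:-→d17:-→d18:-→d19:-→d20:-→d21:-→d22:-→d23:H2→d24:-→d25:-→d26:-→d27:-→d28:H1 -> H1

== LOOKUPS ==
["H3","no-route","H1","H1"]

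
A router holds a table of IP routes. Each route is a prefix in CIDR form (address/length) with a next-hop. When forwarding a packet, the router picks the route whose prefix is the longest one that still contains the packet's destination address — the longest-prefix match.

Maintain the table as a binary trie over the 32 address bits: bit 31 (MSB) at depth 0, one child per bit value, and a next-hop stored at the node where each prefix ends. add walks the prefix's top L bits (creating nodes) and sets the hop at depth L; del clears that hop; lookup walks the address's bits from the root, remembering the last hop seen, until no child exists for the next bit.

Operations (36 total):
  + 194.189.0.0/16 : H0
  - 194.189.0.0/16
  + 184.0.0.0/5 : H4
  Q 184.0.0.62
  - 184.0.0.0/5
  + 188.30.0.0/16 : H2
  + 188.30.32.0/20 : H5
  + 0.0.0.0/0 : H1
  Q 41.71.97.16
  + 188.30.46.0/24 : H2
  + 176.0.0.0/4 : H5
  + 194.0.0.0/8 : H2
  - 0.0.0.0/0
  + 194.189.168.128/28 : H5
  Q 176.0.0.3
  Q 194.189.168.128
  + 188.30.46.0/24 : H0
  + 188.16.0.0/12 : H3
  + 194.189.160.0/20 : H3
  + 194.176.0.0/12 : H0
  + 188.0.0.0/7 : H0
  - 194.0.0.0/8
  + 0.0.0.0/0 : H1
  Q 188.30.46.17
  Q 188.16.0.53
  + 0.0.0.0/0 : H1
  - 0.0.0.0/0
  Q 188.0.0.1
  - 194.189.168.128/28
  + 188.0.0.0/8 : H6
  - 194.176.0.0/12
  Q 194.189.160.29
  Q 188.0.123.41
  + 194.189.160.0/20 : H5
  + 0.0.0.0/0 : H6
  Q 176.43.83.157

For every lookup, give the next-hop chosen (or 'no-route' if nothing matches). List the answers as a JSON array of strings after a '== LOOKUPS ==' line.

Apply in order:
  + 194.189.0.0/16 (H0) depth=16
  - 194.189.0.0/16 clear@16
  + 184.0.0.0/5 (H4) depth=5
  ? 184.0.0.62  path d0:-→d1:-→d2:-→d3:-→d4:-→d5:H4  best=H4
  - 184.0.0.0/5 clear@5
  + 188.30.0.0/16 (H2) depth=16
  + 188.30.32.0/20 (H5) depth=20
  + 0.0.0.0/0 (H1) depth=0
  ? 41.71.97.16  path d0:H1  best=H1
  + 188.30.46.0/24 (H2) depth=24
  + 176.0.0.0/4 (H5) depth=4
  + 194.0.0.0/8 (H2) depth=8
  - 0.0.0.0/0 clear@0
  + 194.189.168.128/28 (H5) depth=28
  ? 176.0.0.3  path d0:-→d1:-→d2:-→d3:-→d4:H5  best=H5
  ? 194.189.168.128  path d0:-→d1:-→d2:-→d3:-→d4:-→d5:-→d6:-→d7:-→d8:H2→d9:-→d10:-→d11:-→d12:-→d13:-→d14:-→d15:-→d16:-→d17:-→d18:-→d19:-→d20:-→d21:-→d22:-→d23:-→d24:-→d25:-→d26:-→d27:-→d28:H5  best=H5
  + 188.30.46.0/24 (H0) depth=24
  + 188.16.0.0/12 (H3) depth=12
  + 194.189.160.0/20 (H3) depth=20
  + 194.176.0.0/12 (H0) depth=12
  + 188.0.0.0/7 (H0) depth=7
  - 194.0.0.0/8 clear@8
  + 0.0.0.0/0 (H1) depth=0
  ? 188.30.46.17  path d0:H1→d1:-→d2:-→d3:-→d4:H5→d5:-→d6:-→d7:H0→d8:-→d9:-→d10:-→d11:-→d12:H3→d13:-→d14:-→d15:-→d16:H2→d17:-→d18:-→d19:-→d20:H5→d21:-→d22:-→d23:-→d24:H0  best=H0
  ? 188.16.0.53  path d0:H1→d1:-→d2:-→d3:-→d4:H5→d5:-→d6:-→d7:H0→d8:-→d9:-→d10:-→d11:-→d12:H3  best=H3
  + 0.0.0.0/0 (H1) depth=0
  - 0.0.0.0/0 clear@0
  ? 188.0.0.1  path d0:-→d1:-→d2:-→d3:-→d4:H5→d5:-→d6:-→d7:H0→d8:-→d9:-→d10:-→d11:-  best=H0
  - 194.189.168.128/28 clear@28
  + 188.0.0.0/8 (H6) depth=8
  - 194.176.0.0/12 clear@12
  ? 194.189.160.29  path d0:-→d1:-→d2:-→d3:-→d4:-→d5:-→d6:-→d7:-→d8:-→d9:-→d10:-→d11:-→d12:-→d13:-→d14:-→d15:-→d16:-→d17:-→d18:-→d19:-→d20:H3  best=H3
  ? 188.0.123.41  path d0:-→d1:-→d2:-→d3:-→d4:H5→d5:-→d6:-→d7:H0→d8:H6→d9:-→d10:-→d11:-  best=H6
  + 194.189.160.0/20 (H5) depth=20
  + 0.0.0.0/0 (H6) depth=0
  ? 176.43.83.157  path d0:H6→d1:-→d2:-→d3:-→d4:H5  best=H5

== LOOKUPS ==
["H4","H1","H5","H5","H0","H3","H0","H3","H6","H5"]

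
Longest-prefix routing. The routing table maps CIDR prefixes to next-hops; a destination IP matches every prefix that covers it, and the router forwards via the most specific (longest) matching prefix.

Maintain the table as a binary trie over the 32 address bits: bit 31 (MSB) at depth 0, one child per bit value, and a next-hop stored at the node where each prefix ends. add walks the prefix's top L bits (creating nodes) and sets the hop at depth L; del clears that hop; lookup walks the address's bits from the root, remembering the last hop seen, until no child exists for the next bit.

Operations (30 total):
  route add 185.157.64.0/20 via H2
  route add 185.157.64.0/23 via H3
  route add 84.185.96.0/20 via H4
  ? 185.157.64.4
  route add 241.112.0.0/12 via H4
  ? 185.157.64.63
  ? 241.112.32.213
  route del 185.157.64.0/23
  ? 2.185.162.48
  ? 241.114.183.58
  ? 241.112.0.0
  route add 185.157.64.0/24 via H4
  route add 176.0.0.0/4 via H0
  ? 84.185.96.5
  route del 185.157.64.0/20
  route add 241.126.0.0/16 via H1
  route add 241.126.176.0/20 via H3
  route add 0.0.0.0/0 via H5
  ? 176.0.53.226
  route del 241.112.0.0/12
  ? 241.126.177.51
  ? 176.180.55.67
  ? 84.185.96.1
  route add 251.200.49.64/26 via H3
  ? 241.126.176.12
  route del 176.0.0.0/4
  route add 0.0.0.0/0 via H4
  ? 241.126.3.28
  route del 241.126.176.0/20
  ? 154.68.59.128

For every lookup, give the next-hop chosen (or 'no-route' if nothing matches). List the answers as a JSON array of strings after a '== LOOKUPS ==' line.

Apply in order:
  add 185.157.64.0/20 -> H2 at depth 20
  add 185.157.64.0/23 -> H3 at depth 23
  add 84.185.96.0/20 -> H4 at depth 20
  Q 185.157.64.4: descend 10111001100111010100000 ; hops seen [H2,H3] ; pick H3
  add 241.112.0.0/12 -> H4 at depth 12
  Q 185.157.64.63: descend 10111001100111010100000 ; hops seen [H2,H3] ; pick H3
  Q 241.112.32.213: descend 111100010111 ; hops seen [H4] ; pick H4
  del 185.157.64.0/23 (clear depth 23)
  Q 2.185.162.48: descend 0 ; hops seen [∅] ; pick no-route
  Q 241.114.183.58: descend 111100010111 ; hops seen [H4] ; pick H4
  Q 241.112.0.0: descend 111100010111 ; hops seen [H4] ; pick H4
  add 185.157.64.0/24 -> H4 at depth 24
  add 176.0.0.0/4 -> H0 at depth 4
  Q 84.185.96.5: descend 01010100101110010110 ; hops seen [H4] ; pick H4
  del 185.157.64.0/20 (clear depth 20)
  add 241.126.0.0/16 -> H1 at depth 16
  add 241.126.176.0/20 -> H3 at depth 20
  add 0.0.0.0/0 -> H5 at depth 0
  Q 176.0.53.226: descend 1011 ; hops seen [H5,H0] ; pick H0
  del 241.112.0.0/12 (clear depth 12)
  Q 241.126.177.51: descend 11110001011111101011 ; hops seen [H5,H1,H3] ; pick H3
  Q 176.180.55.67: descend 1011 ; hops seen [H5,H0] ; pick H0
  Q 84.185.96.1: descend 01010100101110010110 ; hops seen [H5,H4] ; pick H4
  add 251.200.49.64/26 -> H3 at depth 26
  Q 241.126.176.12: descend 11110001011111101011 ; hops seen [H5,H1,H3] ; pick H3
  del 176.0.0.0/4 (clear depth 4)
  add 0.0.0.0/0 -> H4 at depth 0
  Q 241.126.3.28: descend 1111000101111110 ; hops seen [H4,H1] ; pick H1
  del 241.126.176.0/20 (clear depth 20)
  Q 154.68.59.128: descend 10 ; hops seen [H4] ; pick H4

== LOOKUPS ==
["H3","H3","H4","no-route","H4","H4","H4","H0","H3","H0","H4","H3","H1","H4"]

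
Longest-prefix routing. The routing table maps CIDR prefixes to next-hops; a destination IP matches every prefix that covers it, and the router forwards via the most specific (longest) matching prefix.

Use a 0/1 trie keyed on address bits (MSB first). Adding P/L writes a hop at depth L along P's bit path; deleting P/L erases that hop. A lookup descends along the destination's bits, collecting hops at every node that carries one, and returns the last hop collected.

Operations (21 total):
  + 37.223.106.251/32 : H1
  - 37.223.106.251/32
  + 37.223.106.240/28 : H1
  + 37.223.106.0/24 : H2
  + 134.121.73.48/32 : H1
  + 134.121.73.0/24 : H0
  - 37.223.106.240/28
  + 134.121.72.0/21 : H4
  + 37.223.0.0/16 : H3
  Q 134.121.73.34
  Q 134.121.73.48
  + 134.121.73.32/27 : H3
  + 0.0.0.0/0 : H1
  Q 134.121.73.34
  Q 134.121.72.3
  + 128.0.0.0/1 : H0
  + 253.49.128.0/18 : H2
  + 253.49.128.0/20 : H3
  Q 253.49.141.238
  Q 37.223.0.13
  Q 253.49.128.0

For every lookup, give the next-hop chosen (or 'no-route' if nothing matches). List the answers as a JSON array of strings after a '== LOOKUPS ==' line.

Trace:
  add 37.223.106.251/32 -> H1 at depth 32
  del 37.223.106.251/32 (clear depth 32)
  add 37.223.106.240/28 -> H1 at depth 28
  add 37.223.106.0/24 -> H2 at depth 24
  add 134.121.73.48/32 -> H1 at depth 32
  add 134.121.73.0/24 -> H0 at depth 24
  del 37.223.106.240/28 (clear depth 28)
  add 134.121.72.0/21 -> H4 at depth 21
  add 37.223.0.0/16 -> H3 at depth 16
  Q 134.121.73.34: descend 100001100111100101001001001 ; hops seen [H4,H0] ; pick H0
  Q 134.121.73.48: descend 10000110011110010100100100110000 ; hops seen [H4,H0,H1] ; pick H1
  add 134.121.73.32/27 -> H3 at depth 27
  add 0.0.0.0/0 -> H1 at depth 0
  Q 134.121.73.34: descend 100001100111100101001001001 ; hops seen [H1,H4,H0,H3] ; pick H3
  Q 134.121.72.3: descend 10000110011110010100100 ; hops seen [H1,H4] ; pick H4
  add 128.0.0.0/1 -> H0 at depth 1
  add 253.49.128.0/18 -> H2 at depth 18
  add 253.49.128.0/20 -> H3 at depth 20
  Q 253.49.141.238: descend 11111101001100011000 ; hops seen [H1,H0,H2,H3] ; pick H3
  Q 37.223.0.13: descend 00100101110111110 ; hops seen [H1,H3] ; pick H3
  Q 253.49.128.0: descend 11111101001100011000 ; hops seen [H1,H0,H2,H3] ; pick H3

== LOOKUPS ==
["H0","H1","H3","H4","H3","H3","H3"]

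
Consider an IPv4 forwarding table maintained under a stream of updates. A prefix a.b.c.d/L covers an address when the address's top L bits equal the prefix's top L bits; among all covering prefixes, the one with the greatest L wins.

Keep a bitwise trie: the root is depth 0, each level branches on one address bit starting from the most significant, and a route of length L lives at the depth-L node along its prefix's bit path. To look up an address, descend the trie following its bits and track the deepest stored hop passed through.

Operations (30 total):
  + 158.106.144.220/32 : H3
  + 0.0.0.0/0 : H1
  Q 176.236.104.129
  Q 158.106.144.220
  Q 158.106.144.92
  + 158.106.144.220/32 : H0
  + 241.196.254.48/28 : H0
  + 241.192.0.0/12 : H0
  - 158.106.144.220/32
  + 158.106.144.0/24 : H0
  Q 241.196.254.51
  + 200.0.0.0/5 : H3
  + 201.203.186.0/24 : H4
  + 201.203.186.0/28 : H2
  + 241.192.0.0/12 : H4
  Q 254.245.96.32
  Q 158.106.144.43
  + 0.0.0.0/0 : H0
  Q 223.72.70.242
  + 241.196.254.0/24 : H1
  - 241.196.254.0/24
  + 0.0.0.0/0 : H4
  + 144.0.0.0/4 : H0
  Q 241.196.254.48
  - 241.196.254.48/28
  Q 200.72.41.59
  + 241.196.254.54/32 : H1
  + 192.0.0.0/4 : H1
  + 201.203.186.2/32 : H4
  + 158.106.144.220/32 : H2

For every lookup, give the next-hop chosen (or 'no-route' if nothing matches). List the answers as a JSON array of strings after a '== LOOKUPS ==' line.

Trace:
  + 158.106.144.220/32 (H3) depth=32
  + 0.0.0.0/0 (H1) depth=0
  Q 176.236.104.129: descend 10 ; hops seen [H1] ; pick H1
  Q 158.106.144.220: descend 10011110011010101001000011011100 ; hops seen [H1,H3] ; pick H3
  Q 158.106.144.92: descend 100111100110101010010000 ; hops seen [H1] ; pick H1
  + 158.106.144.220/32 (H0) depth=32
  + 241.196.254.48/28 (H0) depth=28
  + 241.192.0.0/12 (H0) depth=12
  - 158.106.144.220/32 clear@32
  + 158.106.144.0/24 (H0) depth=24
  Q 241.196.254.51: descend 1111000111000100111111100011 ; hops seen [H1,H0,H0] ; pick H0
  + 200.0.0.0/5 (H3) depth=5
  + 201.203.186.0/24 (H4) depth=24
  + 201.203.186.0/28 (H2) depth=28
  + 241.192.0.0/12 (H4) depth=12
  Q 254.245.96.32: descend 1111 ; hops seen [H1] ; pick H1
  Q 158.106.144.43: descend 100111100110101010010000 ; hops seen [H1,H0] ; pick H0
  + 0.0.0.0/0 (H0) depth=0
  Q 223.72.70.242: descend 110 ; hops seen [H0] ; pick H0
  + 241.196.254.0/24 (H1) depth=24
  - 241.196.254.0/24 clear@24
  + 0.0.0.0/0 (H4) depth=0
  + 144.0.0.0/4 (H0) depth=4
  Q 241.196.254.48: descend 1111000111000100111111100011 ; hops seen [H4,H4,H0] ; pick H0
  - 241.196.254.48/28 clear@28
  Q 200.72.41.59: descend 1100100 ; hops seen [H4,H3] ; pick H3
  + 241.196.254.54/32 (H1) depth=32
  + 192.0.0.0/4 (H1) depth=4
  + 201.203.186.2/32 (H4) depth=32
  + 158.106.144.220/32 (H2) depth=32

== LOOKUPS ==
["H1","H3","H1","H0","H1","H0","H0","H0","H3"]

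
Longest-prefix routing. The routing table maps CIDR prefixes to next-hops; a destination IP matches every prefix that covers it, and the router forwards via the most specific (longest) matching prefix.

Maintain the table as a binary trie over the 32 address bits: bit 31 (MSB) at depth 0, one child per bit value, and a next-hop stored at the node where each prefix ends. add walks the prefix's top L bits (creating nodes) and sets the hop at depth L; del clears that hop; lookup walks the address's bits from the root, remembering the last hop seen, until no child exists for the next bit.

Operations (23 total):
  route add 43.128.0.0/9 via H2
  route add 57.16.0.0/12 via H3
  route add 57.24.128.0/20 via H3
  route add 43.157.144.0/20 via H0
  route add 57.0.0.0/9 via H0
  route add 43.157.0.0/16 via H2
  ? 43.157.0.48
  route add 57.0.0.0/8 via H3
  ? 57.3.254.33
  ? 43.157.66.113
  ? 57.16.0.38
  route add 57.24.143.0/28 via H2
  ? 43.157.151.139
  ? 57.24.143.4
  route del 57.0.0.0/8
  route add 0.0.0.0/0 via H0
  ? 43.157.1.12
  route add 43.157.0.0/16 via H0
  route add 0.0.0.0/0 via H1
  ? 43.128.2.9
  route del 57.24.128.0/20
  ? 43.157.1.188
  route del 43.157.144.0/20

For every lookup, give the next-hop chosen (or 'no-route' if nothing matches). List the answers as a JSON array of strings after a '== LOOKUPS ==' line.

Trace:
  + 43.128.0.0/9 (H2) depth=9
  + 57.16.0.0/12 (H3) depth=12
  + 57.24.128.0/20 (H3) depth=20
  + 43.157.144.0/20 (H0) depth=20
  + 57.0.0.0/9 (H0) depth=9
  + 43.157.0.0/16 (H2) depth=16
  lookup 43.157.0.48: bits 0010101110011101 walk d0:-→d1:-→d2:-→d3:-→d4:-→d5:-→d6:-→d7:-→d8:-→d9:H2→d10:-→d11:-→d12:-→d13:-→d14:-→d15:-→d16:H2 -> H2
  + 57.0.0.0/8 (H3) depth=8
  lookup 57.3.254.33: bits 00111001000 walk d0:-→d1:-→d2:-→d3:-→d4:-→d5:-→d6:-→d7:-→d8:H3→d9:H0→d10:-→d11:- -> H0
  lookup 43.157.66.113: bits 0010101110011101 walk d0:-→d1:-→d2:-→d3:-→d4:-→d5:-→d6:-→d7:-→d8:-→d9:H2→d10:-→d11:-→d12:-→d13:-→d14:-→d15:-→d16:H2 -> H2
  lookup 57.16.0.38: bits 001110010001 walk d0:-→d1:-→d2:-→d3:-→d4:-→d5:-→d6:-→d7:-→d8:H3→d9:H0→d10:-→d11:-→d12:H3 -> H3
  + 57.24.143.0/28 (H2) depth=28
  lookup 43.157.151.139: bits 00101011100111011001 walk d0:-→d1:-→d2:-→d3:-→d4:-→d5:-→d6:-→d7:-→d8:-→d9:H2→d10:-→d11:-→d12:-→d13:-→d14:-→d15:-→d16:H2→d17:-→d18:-→d19:-→d20:H0 -> H0
  lookup 57.24.143.4: bits 0011100100011000100011110000 walk d0:-→d1:-→d2:-→d3:-→d4:-→d5:-→d6:-→d7:-→d8:H3→d9:H0→d10:-→d11:-→d12:H3→d13:-→d14:-→d15:-→d16:-→d17:-→d18:-→d19:-→d20:H3→d21:-→d22:-→d23:-→d24:-→d25:-→d26:-→d27:-→d28:H2 -> H2
  del 57.0.0.0/8 (clear depth 8)
  + 0.0.0.0/0 (H0) depth=0
  lookup 43.157.1.12: bits 0010101110011101 walk d0:H0→d1:-→d2:-→d3:-→d4:-→d5:-→d6:-→d7:-→d8:-→d9:H2→d10:-→d11:-→d12:-→d13:-→d14:-→d15:-→d16:H2 -> H2
  + 43.157.0.0/16 (H0) depth=16
  + 0.0.0.0/0 (H1) depth=0
  lookup 43.128.2.9: bits 00101011100 walk d0:H1→d1:-→d2:-→d3:-→d4:-→d5:-→d6:-→d7:-→d8:-→d9:H2→d10:-→d11:- -> H2
  del 57.24.128.0/20 (clear depth 20)
  lookup 43.157.1.188: bits 0010101110011101 walk d0:H1→d1:-→d2:-→d3:-→d4:-→d5:-→d6:-→d7:-→d8:-→d9:H2→d10:-→d11:-→d12:-→d13:-→d14:-→d15:-→d16:H0 -> H0
  del 43.157.144.0/20 (clear depth 20)

== LOOKUPS ==
["H2","H0","H2","H3","H0","H2","H2","H2","H0"]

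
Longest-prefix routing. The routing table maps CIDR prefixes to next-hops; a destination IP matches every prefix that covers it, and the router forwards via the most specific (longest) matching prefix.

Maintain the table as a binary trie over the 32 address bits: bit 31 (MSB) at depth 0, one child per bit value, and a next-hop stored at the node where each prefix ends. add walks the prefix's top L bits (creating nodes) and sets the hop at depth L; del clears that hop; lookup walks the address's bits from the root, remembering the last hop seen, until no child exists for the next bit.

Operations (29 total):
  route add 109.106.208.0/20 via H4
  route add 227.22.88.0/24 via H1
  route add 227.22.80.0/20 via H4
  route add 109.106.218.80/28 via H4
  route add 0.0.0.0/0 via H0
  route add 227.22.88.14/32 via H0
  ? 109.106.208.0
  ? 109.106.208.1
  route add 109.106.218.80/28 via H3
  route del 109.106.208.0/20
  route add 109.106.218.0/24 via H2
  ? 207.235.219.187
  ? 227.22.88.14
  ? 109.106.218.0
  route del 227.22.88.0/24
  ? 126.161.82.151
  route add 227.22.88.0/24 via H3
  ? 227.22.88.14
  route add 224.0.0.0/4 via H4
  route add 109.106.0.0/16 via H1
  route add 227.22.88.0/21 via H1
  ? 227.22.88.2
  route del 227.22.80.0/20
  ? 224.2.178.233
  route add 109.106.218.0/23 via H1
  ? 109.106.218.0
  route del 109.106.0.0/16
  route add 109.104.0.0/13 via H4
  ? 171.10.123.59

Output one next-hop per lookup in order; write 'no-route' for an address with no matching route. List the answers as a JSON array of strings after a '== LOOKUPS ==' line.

Process each operation:
  add 109.106.208.0/20 -> H4 at depth 20
  add 227.22.88.0/24 -> H1 at depth 24
  add 227.22.80.0/20 -> H4 at depth 20
  add 109.106.218.80/28 -> H4 at depth 28
  add 0.0.0.0/0 -> H0 at depth 0
  add 227.22.88.14/32 -> H0 at depth 32
  ? 109.106.208.0  path d0:H0→d1:-→d2:-→d3:-→d4:-→d5:-→d6:-→d7:-→d8:-→d9:-→d10:-→d11:-→d12:-→d13:-→d14:-→d15:-→d16:-→d17:-→d18:-→d19:-→d20:H4  best=H4
  ? 109.106.208.1  path d0:H0→d1:-→d2:-→d3:-→d4:-→d5:-→d6:-→d7:-→d8:-→d9:-→d10:-→d11:-→d12:-→d13:-→d14:-→d15:-→d16:-→d17:-→d18:-→d19:-→d20:H4  best=H4
  add 109.106.218.80/28 -> H3 at depth 28
  del 109.106.208.0/20 (clear depth 20)
  add 109.106.218.0/24 -> H2 at depth 24
  ? 207.235.219.187  path d0:H0→d1:-→d2:-  best=H0
  ? 227.22.88.14  path d0:H0→d1:-→d2:-→d3:-→d4:-→d5:-→d6:-→d7:-→d8:-→d9:-→d10:-→d11:-→d12:-→d13:-→d14:-→d15:-→d16:-→d17:-→d18:-→d19:-→d20:H4→d21:-→d22:-→d23:-→d24:H1→d25:-→d26:-→d27:-→d28:-→d29:-→d30:-→d31:-→d32:H0  best=H0
  ? 109.106.218.0  path d0:H0→d1:-→d2:-→d3:-→d4:-→d5:-→d6:-→d7:-→d8:-→d9:-→d10:-→d11:-→d12:-→d13:-→d14:-→d15:-→d16:-→d17:-→d18:-→d19:-→d20:-→d21:-→d22:-→d23:-→d24:H2→d25:-  best=H2
  del 227.22.88.0/24 (clear depth 24)
  ? 126.161.82.151  path d0:H0→d1:-→d2:-→d3:-  best=H0
  add 227.22.88.0/24 -> H3 at depth 24
  ? 227.22.88.14  path d0:H0→d1:-→d2:-→d3:-→d4:-→d5:-→d6:-→d7:-→d8:-→d9:-→d10:-→d11:-→d12:-→d13:-→d14:-→d15:-→d16:-→d17:-→d18:-→d19:-→d20:H4→d21:-→d22:-→d23:-→d24:H3→d25:-→d26:-→d27:-→d28:-→d29:-→d30:-→d31:-→d32:H0  best=H0
  add 224.0.0.0/4 -> H4 at depth 4
  add 109.106.0.0/16 -> H1 at depth 16
  add 227.22.88.0/21 -> H1 at depth 21
  ? 227.22.88.2  path d0:H0→d1:-→d2:-→d3:-→d4:H4→d5:-→d6:-→d7:-→d8:-→d9:-→d10:-→d11:-→d12:-→d13:-→d14:-→d15:-→d16:-→d17:-→d18:-→d19:-→d20:H4→d21:H1→d22:-→d23:-→d24:H3→d25:-→d26:-→d27:-→d28:-  best=H3
  del 227.22.80.0/20 (clear depth 20)
  ? 224.2.178.233  path d0:H0→d1:-→d2:-→d3:-→d4:H4→d5:-→d6:-  best=H4
  add 109.106.218.0/23 -> H1 at depth 23
  ? 109.106.218.0  path d0:H0→d1:-→d2:-→d3:-→d4:-→d5:-→d6:-→d7:-→d8:-→d9:-→d10:-→d11:-→d12:-→d13:-→d14:-→d15:-→d16:H1→d17:-→d18:-→d19:-→d20:-→d21:-→d22:-→d23:H1→d24:H2→d25:-  best=H2
  del 109.106.0.0/16 (clear depth 16)
  add 109.104.0.0/13 -> H4 at depth 13
  ? 171.10.123.59  path d0:H0→d1:-  best=H0

== LOOKUPS ==
["H4","H4","H0","H0","H2","H0","H0","H3","H4","H2","H0"]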